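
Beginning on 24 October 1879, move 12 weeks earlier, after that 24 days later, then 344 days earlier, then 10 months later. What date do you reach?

Counting back 12 weeks (= 84 days) from October 24, 1879:
Going back 24 days from October 24, 1879 reaches the end of the previous month; 84 − 24 = 60 left.
September 1879 has 30 days: 60 − 30 = 30 left.
August 1879 has 31 days; 31 − 30 = 1 → August 1, 1879.
Adding 24 days from August 1, 1879:
August has 31 days; 1 + 24 = 25, still in August.
Subtracting 344 days from August 25, 1879:
Going back 25 days from August 25, 1879 reaches the end of the previous month; 344 − 25 = 319 left.
July 1879 has 31 days: 319 − 31 = 288 left.
June 1879 has 30 days: 288 − 30 = 258 left.
May 1879 has 31 days: 258 − 31 = 227 left.
April 1879 has 30 days: 227 − 30 = 197 left.
March 1879 has 31 days: 197 − 31 = 166 left.
February 1879 has 28 days (1879 is not a leap year): 166 − 28 = 138 left.
January 1879 has 31 days: 138 − 31 = 107 left.
December 1878 has 31 days: 107 − 31 = 76 left.
November 1878 has 30 days: 76 − 30 = 46 left.
October 1878 has 31 days: 46 − 31 = 15 left.
September 1878 has 30 days; 30 − 15 = 15 → September 15, 1878.
Advancing 10 months from September 15, 1878:
month 9 + 10 = 19, which is month 7 of year 1879 → July 1879.
Day 15 is valid in July, giving July 15, 1879.

July 15, 1879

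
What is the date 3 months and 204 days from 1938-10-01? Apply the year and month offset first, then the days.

Counting forward 3 months and 204 days from October 1, 1938: first the month/year part, then the days.
month 10 + 3 = 13, which is month 1 of year 1939 → January 1939.
Day 1 is valid in January, giving January 1, 1939.
Now add 204 days from January 1, 1939.
January has 31 days, so 31 − 1 = 30 days remain after January 1, 1939; 204 − 30 = 174 left.
February 1939 has 28 days (1939 is not a leap year): 174 − 28 = 146 left.
March 1939 has 31 days: 146 − 31 = 115 left.
April 1939 has 30 days: 115 − 30 = 85 left.
May 1939 has 31 days: 85 − 31 = 54 left.
June 1939 has 30 days: 54 − 30 = 24 left.
24 days into July 1939 → July 24, 1939.

July 24, 1939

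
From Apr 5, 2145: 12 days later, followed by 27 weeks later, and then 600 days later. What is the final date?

June 15, 2147

Advancing 12 days from April 5, 2145:
April has 30 days; 5 + 12 = 17, still in April.
Adding 27 weeks (= 189 days) from April 17, 2145:
April has 30 days, so 30 − 17 = 13 days remain after April 17, 2145; 189 − 13 = 176 left.
May 2145 has 31 days: 176 − 31 = 145 left.
June 2145 has 30 days: 145 − 30 = 115 left.
July 2145 has 31 days: 115 − 31 = 84 left.
August 2145 has 31 days: 84 − 31 = 53 left.
September 2145 has 30 days: 53 − 30 = 23 left.
23 days into October 2145 → October 23, 2145.
Adding 600 days from October 23, 2145:
October has 31 days, so 31 − 23 = 8 days remain after October 23, 2145; 600 − 8 = 592 left.
November 2145 has 30 days: 592 − 30 = 562 left.
December 2145 has 31 days: 562 − 31 = 531 left.
January 2146 has 31 days: 531 − 31 = 500 left.
February 2146 has 28 days (2146 is not a leap year): 500 − 28 = 472 left.
March 2146 has 31 days: 472 − 31 = 441 left.
April 2146 has 30 days: 441 − 30 = 411 left.
May 2146 has 31 days: 411 − 31 = 380 left.
June 2146 has 30 days: 380 − 30 = 350 left.
July 2146 has 31 days: 350 − 31 = 319 left.
August 2146 has 31 days: 319 − 31 = 288 left.
September 2146 has 30 days: 288 − 30 = 258 left.
October 2146 has 31 days: 258 − 31 = 227 left.
November 2146 has 30 days: 227 − 30 = 197 left.
December 2146 has 31 days: 197 − 31 = 166 left.
January 2147 has 31 days: 166 − 31 = 135 left.
February 2147 has 28 days (2147 is not a leap year): 135 − 28 = 107 left.
March 2147 has 31 days: 107 − 31 = 76 left.
April 2147 has 30 days: 76 − 30 = 46 left.
May 2147 has 31 days: 46 − 31 = 15 left.
15 days into June 2147 → June 15, 2147.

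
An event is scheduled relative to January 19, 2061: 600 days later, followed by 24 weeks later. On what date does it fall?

Counting forward 600 days from January 19, 2061:
January has 31 days, so 31 − 19 = 12 days remain after January 19, 2061; 600 − 12 = 588 left.
February 2061 has 28 days (2061 is not a leap year): 588 − 28 = 560 left.
March 2061 has 31 days: 560 − 31 = 529 left.
April 2061 has 30 days: 529 − 30 = 499 left.
May 2061 has 31 days: 499 − 31 = 468 left.
June 2061 has 30 days: 468 − 30 = 438 left.
July 2061 has 31 days: 438 − 31 = 407 left.
August 2061 has 31 days: 407 − 31 = 376 left.
September 2061 has 30 days: 376 − 30 = 346 left.
October 2061 has 31 days: 346 − 31 = 315 left.
November 2061 has 30 days: 315 − 30 = 285 left.
December 2061 has 31 days: 285 − 31 = 254 left.
January 2062 has 31 days: 254 − 31 = 223 left.
February 2062 has 28 days (2062 is not a leap year): 223 − 28 = 195 left.
March 2062 has 31 days: 195 − 31 = 164 left.
April 2062 has 30 days: 164 − 30 = 134 left.
May 2062 has 31 days: 134 − 31 = 103 left.
June 2062 has 30 days: 103 − 30 = 73 left.
July 2062 has 31 days: 73 − 31 = 42 left.
August 2062 has 31 days: 42 − 31 = 11 left.
11 days into September 2062 → September 11, 2062.
Advancing 24 weeks (= 168 days) from September 11, 2062:
September has 30 days, so 30 − 11 = 19 days remain after September 11, 2062; 168 − 19 = 149 left.
October 2062 has 31 days: 149 − 31 = 118 left.
November 2062 has 30 days: 118 − 30 = 88 left.
December 2062 has 31 days: 88 − 31 = 57 left.
January 2063 has 31 days: 57 − 31 = 26 left.
26 days into February 2063 → February 26, 2063.

February 26, 2063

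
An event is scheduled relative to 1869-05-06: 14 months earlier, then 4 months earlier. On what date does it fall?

November 6, 1867

Subtracting 14 months from May 6, 1869:
month 5 − 14 = -9, which is month 3 of year 1868 → March 1868.
Day 6 is valid in March, giving March 6, 1868.
Going back 4 months from March 6, 1868:
month 3 − 4 = -1, which is month 11 of year 1867 → November 1867.
Day 6 is valid in November, giving November 6, 1867.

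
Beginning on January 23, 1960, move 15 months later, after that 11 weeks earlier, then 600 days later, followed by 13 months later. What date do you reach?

Counting forward 15 months from January 23, 1960:
month 1 + 15 = 16, which is month 4 of year 1961 → April 1961.
Day 23 is valid in April, giving April 23, 1961.
Subtracting 11 weeks (= 77 days) from April 23, 1961:
Going back 23 days from April 23, 1961 reaches the end of the previous month; 77 − 23 = 54 left.
March 1961 has 31 days: 54 − 31 = 23 left.
February 1961 has 28 days; 28 − 23 = 5 → February 5, 1961.
Adding 600 days from February 5, 1961:
February has 28 days, so 28 − 5 = 23 days remain after February 5, 1961; 600 − 23 = 577 left.
March 1961 has 31 days: 577 − 31 = 546 left.
April 1961 has 30 days: 546 − 30 = 516 left.
May 1961 has 31 days: 516 − 31 = 485 left.
June 1961 has 30 days: 485 − 30 = 455 left.
July 1961 has 31 days: 455 − 31 = 424 left.
August 1961 has 31 days: 424 − 31 = 393 left.
September 1961 has 30 days: 393 − 30 = 363 left.
October 1961 has 31 days: 363 − 31 = 332 left.
November 1961 has 30 days: 332 − 30 = 302 left.
December 1961 has 31 days: 302 − 31 = 271 left.
January 1962 has 31 days: 271 − 31 = 240 left.
February 1962 has 28 days (1962 is not a leap year): 240 − 28 = 212 left.
March 1962 has 31 days: 212 − 31 = 181 left.
April 1962 has 30 days: 181 − 30 = 151 left.
May 1962 has 31 days: 151 − 31 = 120 left.
June 1962 has 30 days: 120 − 30 = 90 left.
July 1962 has 31 days: 90 − 31 = 59 left.
August 1962 has 31 days: 59 − 31 = 28 left.
28 days into September 1962 → September 28, 1962.
Advancing 13 months from September 28, 1962:
month 9 + 13 = 22, which is month 10 of year 1963 → October 1963.
Day 28 is valid in October, giving October 28, 1963.

October 28, 1963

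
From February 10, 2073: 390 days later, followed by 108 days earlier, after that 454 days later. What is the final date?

February 16, 2075

Adding 390 days from February 10, 2073:
February has 28 days, so 28 − 10 = 18 days remain after February 10, 2073; 390 − 18 = 372 left.
March 2073 has 31 days: 372 − 31 = 341 left.
April 2073 has 30 days: 341 − 30 = 311 left.
May 2073 has 31 days: 311 − 31 = 280 left.
June 2073 has 30 days: 280 − 30 = 250 left.
July 2073 has 31 days: 250 − 31 = 219 left.
August 2073 has 31 days: 219 − 31 = 188 left.
September 2073 has 30 days: 188 − 30 = 158 left.
October 2073 has 31 days: 158 − 31 = 127 left.
November 2073 has 30 days: 127 − 30 = 97 left.
December 2073 has 31 days: 97 − 31 = 66 left.
January 2074 has 31 days: 66 − 31 = 35 left.
February 2074 has 28 days (2074 is not a leap year): 35 − 28 = 7 left.
7 days into March 2074 → March 7, 2074.
Subtracting 108 days from March 7, 2074:
Going back 7 days from March 7, 2074 reaches the end of the previous month; 108 − 7 = 101 left.
February 2074 has 28 days (2074 is not a leap year): 101 − 28 = 73 left.
January 2074 has 31 days: 73 − 31 = 42 left.
December 2073 has 31 days: 42 − 31 = 11 left.
November 2073 has 30 days; 30 − 11 = 19 → November 19, 2073.
Counting forward 454 days from November 19, 2073:
November has 30 days, so 30 − 19 = 11 days remain after November 19, 2073; 454 − 11 = 443 left.
December 2073 has 31 days: 443 − 31 = 412 left.
January 2074 has 31 days: 412 − 31 = 381 left.
February 2074 has 28 days (2074 is not a leap year): 381 − 28 = 353 left.
March 2074 has 31 days: 353 − 31 = 322 left.
April 2074 has 30 days: 322 − 30 = 292 left.
May 2074 has 31 days: 292 − 31 = 261 left.
June 2074 has 30 days: 261 − 30 = 231 left.
July 2074 has 31 days: 231 − 31 = 200 left.
August 2074 has 31 days: 200 − 31 = 169 left.
September 2074 has 30 days: 169 − 30 = 139 left.
October 2074 has 31 days: 139 − 31 = 108 left.
November 2074 has 30 days: 108 − 30 = 78 left.
December 2074 has 31 days: 78 − 31 = 47 left.
January 2075 has 31 days: 47 − 31 = 16 left.
16 days into February 2075 → February 16, 2075.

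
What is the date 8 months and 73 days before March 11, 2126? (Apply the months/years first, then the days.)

Subtracting 8 months and 73 days from March 11, 2126: first the month/year part, then the days.
month 3 − 8 = -5, which is month 7 of year 2125 → July 2125.
Day 11 is valid in July, giving July 11, 2125.
Now subtract 73 days from July 11, 2125.
Going back 11 days from July 11, 2125 reaches the end of the previous month; 73 − 11 = 62 left.
June 2125 has 30 days: 62 − 30 = 32 left.
May 2125 has 31 days: 32 − 31 = 1 left.
April 2125 has 30 days; 30 − 1 = 29 → April 29, 2125.

April 29, 2125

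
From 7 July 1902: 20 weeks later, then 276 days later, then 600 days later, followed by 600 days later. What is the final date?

December 9, 1906

Adding 20 weeks (= 140 days) from July 7, 1902:
July has 31 days, so 31 − 7 = 24 days remain after July 7, 1902; 140 − 24 = 116 left.
August 1902 has 31 days: 116 − 31 = 85 left.
September 1902 has 30 days: 85 − 30 = 55 left.
October 1902 has 31 days: 55 − 31 = 24 left.
24 days into November 1902 → November 24, 1902.
Adding 276 days from November 24, 1902:
November has 30 days, so 30 − 24 = 6 days remain after November 24, 1902; 276 − 6 = 270 left.
December 1902 has 31 days: 270 − 31 = 239 left.
January 1903 has 31 days: 239 − 31 = 208 left.
February 1903 has 28 days (1903 is not a leap year): 208 − 28 = 180 left.
March 1903 has 31 days: 180 − 31 = 149 left.
April 1903 has 30 days: 149 − 30 = 119 left.
May 1903 has 31 days: 119 − 31 = 88 left.
June 1903 has 30 days: 88 − 30 = 58 left.
July 1903 has 31 days: 58 − 31 = 27 left.
27 days into August 1903 → August 27, 1903.
Counting forward 600 days from August 27, 1903:
August has 31 days, so 31 − 27 = 4 days remain after August 27, 1903; 600 − 4 = 596 left.
September 1903 has 30 days: 596 − 30 = 566 left.
October 1903 has 31 days: 566 − 31 = 535 left.
November 1903 has 30 days: 535 − 30 = 505 left.
December 1903 has 31 days: 505 − 31 = 474 left.
January 1904 has 31 days: 474 − 31 = 443 left.
February 1904 has 29 days (1904 is a leap year): 443 − 29 = 414 left.
March 1904 has 31 days: 414 − 31 = 383 left.
April 1904 has 30 days: 383 − 30 = 353 left.
May 1904 has 31 days: 353 − 31 = 322 left.
June 1904 has 30 days: 322 − 30 = 292 left.
July 1904 has 31 days: 292 − 31 = 261 left.
August 1904 has 31 days: 261 − 31 = 230 left.
September 1904 has 30 days: 230 − 30 = 200 left.
October 1904 has 31 days: 200 − 31 = 169 left.
November 1904 has 30 days: 169 − 30 = 139 left.
December 1904 has 31 days: 139 − 31 = 108 left.
January 1905 has 31 days: 108 − 31 = 77 left.
February 1905 has 28 days (1905 is not a leap year): 77 − 28 = 49 left.
March 1905 has 31 days: 49 − 31 = 18 left.
18 days into April 1905 → April 18, 1905.
Advancing 600 days from April 18, 1905:
April has 30 days, so 30 − 18 = 12 days remain after April 18, 1905; 600 − 12 = 588 left.
May 1905 has 31 days: 588 − 31 = 557 left.
June 1905 has 30 days: 557 − 30 = 527 left.
July 1905 has 31 days: 527 − 31 = 496 left.
August 1905 has 31 days: 496 − 31 = 465 left.
September 1905 has 30 days: 465 − 30 = 435 left.
October 1905 has 31 days: 435 − 31 = 404 left.
November 1905 has 30 days: 404 − 30 = 374 left.
December 1905 has 31 days: 374 − 31 = 343 left.
January 1906 has 31 days: 343 − 31 = 312 left.
February 1906 has 28 days (1906 is not a leap year): 312 − 28 = 284 left.
March 1906 has 31 days: 284 − 31 = 253 left.
April 1906 has 30 days: 253 − 30 = 223 left.
May 1906 has 31 days: 223 − 31 = 192 left.
June 1906 has 30 days: 192 − 30 = 162 left.
July 1906 has 31 days: 162 − 31 = 131 left.
August 1906 has 31 days: 131 − 31 = 100 left.
September 1906 has 30 days: 100 − 30 = 70 left.
October 1906 has 31 days: 70 − 31 = 39 left.
November 1906 has 30 days: 39 − 30 = 9 left.
9 days into December 1906 → December 9, 1906.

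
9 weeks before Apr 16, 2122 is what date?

February 12, 2122

Counting back 9 weeks = 63 days from April 16, 2122.
Going back 16 days from April 16, 2122 reaches the end of the previous month; 63 − 16 = 47 left.
March 2122 has 31 days: 47 − 31 = 16 left.
February 2122 has 28 days; 28 − 16 = 12 → February 12, 2122.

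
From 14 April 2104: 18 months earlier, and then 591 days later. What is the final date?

May 27, 2104

Subtracting 18 months from April 14, 2104:
month 4 − 18 = -14, which is month 10 of year 2102 → October 2102.
Day 14 is valid in October, giving October 14, 2102.
Counting forward 591 days from October 14, 2102:
October has 31 days, so 31 − 14 = 17 days remain after October 14, 2102; 591 − 17 = 574 left.
November 2102 has 30 days: 574 − 30 = 544 left.
December 2102 has 31 days: 544 − 31 = 513 left.
January 2103 has 31 days: 513 − 31 = 482 left.
February 2103 has 28 days (2103 is not a leap year): 482 − 28 = 454 left.
March 2103 has 31 days: 454 − 31 = 423 left.
April 2103 has 30 days: 423 − 30 = 393 left.
May 2103 has 31 days: 393 − 31 = 362 left.
June 2103 has 30 days: 362 − 30 = 332 left.
July 2103 has 31 days: 332 − 31 = 301 left.
August 2103 has 31 days: 301 − 31 = 270 left.
September 2103 has 30 days: 270 − 30 = 240 left.
October 2103 has 31 days: 240 − 31 = 209 left.
November 2103 has 30 days: 209 − 30 = 179 left.
December 2103 has 31 days: 179 − 31 = 148 left.
January 2104 has 31 days: 148 − 31 = 117 left.
February 2104 has 29 days (2104 is a leap year): 117 − 29 = 88 left.
March 2104 has 31 days: 88 − 31 = 57 left.
April 2104 has 30 days: 57 − 30 = 27 left.
27 days into May 2104 → May 27, 2104.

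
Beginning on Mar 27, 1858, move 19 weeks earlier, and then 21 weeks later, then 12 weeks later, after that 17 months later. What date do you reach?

December 3, 1859

Going back 19 weeks (= 133 days) from March 27, 1858:
Going back 27 days from March 27, 1858 reaches the end of the previous month; 133 − 27 = 106 left.
February 1858 has 28 days (1858 is not a leap year): 106 − 28 = 78 left.
January 1858 has 31 days: 78 − 31 = 47 left.
December 1857 has 31 days: 47 − 31 = 16 left.
November 1857 has 30 days; 30 − 16 = 14 → November 14, 1857.
Advancing 21 weeks (= 147 days) from November 14, 1857:
November has 30 days, so 30 − 14 = 16 days remain after November 14, 1857; 147 − 16 = 131 left.
December 1857 has 31 days: 131 − 31 = 100 left.
January 1858 has 31 days: 100 − 31 = 69 left.
February 1858 has 28 days (1858 is not a leap year): 69 − 28 = 41 left.
March 1858 has 31 days: 41 − 31 = 10 left.
10 days into April 1858 → April 10, 1858.
Adding 12 weeks (= 84 days) from April 10, 1858:
April has 30 days, so 30 − 10 = 20 days remain after April 10, 1858; 84 − 20 = 64 left.
May 1858 has 31 days: 64 − 31 = 33 left.
June 1858 has 30 days: 33 − 30 = 3 left.
3 days into July 1858 → July 3, 1858.
Advancing 17 months from July 3, 1858:
month 7 + 17 = 24, which is month 12 of year 1859 → December 1859.
Day 3 is valid in December, giving December 3, 1859.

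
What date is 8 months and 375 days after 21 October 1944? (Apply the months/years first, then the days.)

July 1, 1946

Advancing 8 months and 375 days from October 21, 1944: first the month/year part, then the days.
month 10 + 8 = 18, which is month 6 of year 1945 → June 1945.
Day 21 is valid in June, giving June 21, 1945.
Now add 375 days from June 21, 1945.
June has 30 days, so 30 − 21 = 9 days remain after June 21, 1945; 375 − 9 = 366 left.
July 1945 has 31 days: 366 − 31 = 335 left.
August 1945 has 31 days: 335 − 31 = 304 left.
September 1945 has 30 days: 304 − 30 = 274 left.
October 1945 has 31 days: 274 − 31 = 243 left.
November 1945 has 30 days: 243 − 30 = 213 left.
December 1945 has 31 days: 213 − 31 = 182 left.
January 1946 has 31 days: 182 − 31 = 151 left.
February 1946 has 28 days (1946 is not a leap year): 151 − 28 = 123 left.
March 1946 has 31 days: 123 − 31 = 92 left.
April 1946 has 30 days: 92 − 30 = 62 left.
May 1946 has 31 days: 62 − 31 = 31 left.
June 1946 has 30 days: 31 − 30 = 1 left.
1 day into July 1946 → July 1, 1946.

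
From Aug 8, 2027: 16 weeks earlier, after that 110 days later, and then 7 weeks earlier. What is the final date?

Going back 16 weeks (= 112 days) from August 8, 2027:
Going back 8 days from August 8, 2027 reaches the end of the previous month; 112 − 8 = 104 left.
July 2027 has 31 days: 104 − 31 = 73 left.
June 2027 has 30 days: 73 − 30 = 43 left.
May 2027 has 31 days: 43 − 31 = 12 left.
April 2027 has 30 days; 30 − 12 = 18 → April 18, 2027.
Adding 110 days from April 18, 2027:
April has 30 days, so 30 − 18 = 12 days remain after April 18, 2027; 110 − 12 = 98 left.
May 2027 has 31 days: 98 − 31 = 67 left.
June 2027 has 30 days: 67 − 30 = 37 left.
July 2027 has 31 days: 37 − 31 = 6 left.
6 days into August 2027 → August 6, 2027.
Going back 7 weeks (= 49 days) from August 6, 2027:
Going back 6 days from August 6, 2027 reaches the end of the previous month; 49 − 6 = 43 left.
July 2027 has 31 days: 43 − 31 = 12 left.
June 2027 has 30 days; 30 − 12 = 18 → June 18, 2027.

June 18, 2027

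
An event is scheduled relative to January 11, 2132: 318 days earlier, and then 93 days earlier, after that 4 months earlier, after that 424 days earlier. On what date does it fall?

Going back 318 days from January 11, 2132:
Going back 11 days from January 11, 2132 reaches the end of the previous month; 318 − 11 = 307 left.
December 2131 has 31 days: 307 − 31 = 276 left.
November 2131 has 30 days: 276 − 30 = 246 left.
October 2131 has 31 days: 246 − 31 = 215 left.
September 2131 has 30 days: 215 − 30 = 185 left.
August 2131 has 31 days: 185 − 31 = 154 left.
July 2131 has 31 days: 154 − 31 = 123 left.
June 2131 has 30 days: 123 − 30 = 93 left.
May 2131 has 31 days: 93 − 31 = 62 left.
April 2131 has 30 days: 62 − 30 = 32 left.
March 2131 has 31 days: 32 − 31 = 1 left.
February 2131 has 28 days; 28 − 1 = 27 → February 27, 2131.
Subtracting 93 days from February 27, 2131:
Going back 27 days from February 27, 2131 reaches the end of the previous month; 93 − 27 = 66 left.
January 2131 has 31 days: 66 − 31 = 35 left.
December 2130 has 31 days: 35 − 31 = 4 left.
November 2130 has 30 days; 30 − 4 = 26 → November 26, 2130.
Subtracting 4 months from November 26, 2130:
month 11 − 4 = 7 → July 2130.
Day 26 is valid in July, giving July 26, 2130.
Counting back 424 days from July 26, 2130:
Going back 26 days from July 26, 2130 reaches the end of the previous month; 424 − 26 = 398 left.
June 2130 has 30 days: 398 − 30 = 368 left.
May 2130 has 31 days: 368 − 31 = 337 left.
April 2130 has 30 days: 337 − 30 = 307 left.
March 2130 has 31 days: 307 − 31 = 276 left.
February 2130 has 28 days (2130 is not a leap year): 276 − 28 = 248 left.
January 2130 has 31 days: 248 − 31 = 217 left.
December 2129 has 31 days: 217 − 31 = 186 left.
November 2129 has 30 days: 186 − 30 = 156 left.
October 2129 has 31 days: 156 − 31 = 125 left.
September 2129 has 30 days: 125 − 30 = 95 left.
August 2129 has 31 days: 95 − 31 = 64 left.
July 2129 has 31 days: 64 − 31 = 33 left.
June 2129 has 30 days: 33 − 30 = 3 left.
May 2129 has 31 days; 31 − 3 = 28 → May 28, 2129.

May 28, 2129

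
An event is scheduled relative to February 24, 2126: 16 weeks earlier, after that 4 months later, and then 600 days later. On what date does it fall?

October 25, 2127

Going back 16 weeks (= 112 days) from February 24, 2126:
Going back 24 days from February 24, 2126 reaches the end of the previous month; 112 − 24 = 88 left.
January 2126 has 31 days: 88 − 31 = 57 left.
December 2125 has 31 days: 57 − 31 = 26 left.
November 2125 has 30 days; 30 − 26 = 4 → November 4, 2125.
Advancing 4 months from November 4, 2125:
month 11 + 4 = 15, which is month 3 of year 2126 → March 2126.
Day 4 is valid in March, giving March 4, 2126.
Advancing 600 days from March 4, 2126:
March has 31 days, so 31 − 4 = 27 days remain after March 4, 2126; 600 − 27 = 573 left.
April 2126 has 30 days: 573 − 30 = 543 left.
May 2126 has 31 days: 543 − 31 = 512 left.
June 2126 has 30 days: 512 − 30 = 482 left.
July 2126 has 31 days: 482 − 31 = 451 left.
August 2126 has 31 days: 451 − 31 = 420 left.
September 2126 has 30 days: 420 − 30 = 390 left.
October 2126 has 31 days: 390 − 31 = 359 left.
November 2126 has 30 days: 359 − 30 = 329 left.
December 2126 has 31 days: 329 − 31 = 298 left.
January 2127 has 31 days: 298 − 31 = 267 left.
February 2127 has 28 days (2127 is not a leap year): 267 − 28 = 239 left.
March 2127 has 31 days: 239 − 31 = 208 left.
April 2127 has 30 days: 208 − 30 = 178 left.
May 2127 has 31 days: 178 − 31 = 147 left.
June 2127 has 30 days: 147 − 30 = 117 left.
July 2127 has 31 days: 117 − 31 = 86 left.
August 2127 has 31 days: 86 − 31 = 55 left.
September 2127 has 30 days: 55 − 30 = 25 left.
25 days into October 2127 → October 25, 2127.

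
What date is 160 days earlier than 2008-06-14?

Going back 160 days from June 14, 2008.
Going back 14 days from June 14, 2008 reaches the end of the previous month; 160 − 14 = 146 left.
May 2008 has 31 days: 146 − 31 = 115 left.
April 2008 has 30 days: 115 − 30 = 85 left.
March 2008 has 31 days: 85 − 31 = 54 left.
February 2008 has 29 days (2008 is a leap year): 54 − 29 = 25 left.
January 2008 has 31 days; 31 − 25 = 6 → January 6, 2008.

January 6, 2008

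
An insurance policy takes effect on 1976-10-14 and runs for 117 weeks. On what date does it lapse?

Advancing 117 weeks = 819 days from October 14, 1976.
October has 31 days, so 31 − 14 = 17 days remain after October 14, 1976; 819 − 17 = 802 left.
November 1976 has 30 days: 802 − 30 = 772 left.
December 1976 has 31 days: 772 − 31 = 741 left.
January 1977 has 31 days: 741 − 31 = 710 left.
February 1977 has 28 days (1977 is not a leap year): 710 − 28 = 682 left.
March 1977 has 31 days: 682 − 31 = 651 left.
April 1977 has 30 days: 651 − 30 = 621 left.
May 1977 has 31 days: 621 − 31 = 590 left.
June 1977 has 30 days: 590 − 30 = 560 left.
July 1977 has 31 days: 560 − 31 = 529 left.
August 1977 has 31 days: 529 − 31 = 498 left.
September 1977 has 30 days: 498 − 30 = 468 left.
October 1977 has 31 days: 468 − 31 = 437 left.
November 1977 has 30 days: 437 − 30 = 407 left.
December 1977 has 31 days: 407 − 31 = 376 left.
January 1978 has 31 days: 376 − 31 = 345 left.
February 1978 has 28 days (1978 is not a leap year): 345 − 28 = 317 left.
March 1978 has 31 days: 317 − 31 = 286 left.
April 1978 has 30 days: 286 − 30 = 256 left.
May 1978 has 31 days: 256 − 31 = 225 left.
June 1978 has 30 days: 225 − 30 = 195 left.
July 1978 has 31 days: 195 − 31 = 164 left.
August 1978 has 31 days: 164 − 31 = 133 left.
September 1978 has 30 days: 133 − 30 = 103 left.
October 1978 has 31 days: 103 − 31 = 72 left.
November 1978 has 30 days: 72 − 30 = 42 left.
December 1978 has 31 days: 42 − 31 = 11 left.
11 days into January 1979 → January 11, 1979.

January 11, 1979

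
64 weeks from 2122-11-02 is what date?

Counting forward 64 weeks = 448 days from November 2, 2122.
November has 30 days, so 30 − 2 = 28 days remain after November 2, 2122; 448 − 28 = 420 left.
December 2122 has 31 days: 420 − 31 = 389 left.
January 2123 has 31 days: 389 − 31 = 358 left.
February 2123 has 28 days (2123 is not a leap year): 358 − 28 = 330 left.
March 2123 has 31 days: 330 − 31 = 299 left.
April 2123 has 30 days: 299 − 30 = 269 left.
May 2123 has 31 days: 269 − 31 = 238 left.
June 2123 has 30 days: 238 − 30 = 208 left.
July 2123 has 31 days: 208 − 31 = 177 left.
August 2123 has 31 days: 177 − 31 = 146 left.
September 2123 has 30 days: 146 − 30 = 116 left.
October 2123 has 31 days: 116 − 31 = 85 left.
November 2123 has 30 days: 85 − 30 = 55 left.
December 2123 has 31 days: 55 − 31 = 24 left.
24 days into January 2124 → January 24, 2124.

January 24, 2124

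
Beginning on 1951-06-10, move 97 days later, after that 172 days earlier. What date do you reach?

March 27, 1951

Adding 97 days from June 10, 1951:
June has 30 days, so 30 − 10 = 20 days remain after June 10, 1951; 97 − 20 = 77 left.
July 1951 has 31 days: 77 − 31 = 46 left.
August 1951 has 31 days: 46 − 31 = 15 left.
15 days into September 1951 → September 15, 1951.
Counting back 172 days from September 15, 1951:
Going back 15 days from September 15, 1951 reaches the end of the previous month; 172 − 15 = 157 left.
August 1951 has 31 days: 157 − 31 = 126 left.
July 1951 has 31 days: 126 − 31 = 95 left.
June 1951 has 30 days: 95 − 30 = 65 left.
May 1951 has 31 days: 65 − 31 = 34 left.
April 1951 has 30 days: 34 − 30 = 4 left.
March 1951 has 31 days; 31 − 4 = 27 → March 27, 1951.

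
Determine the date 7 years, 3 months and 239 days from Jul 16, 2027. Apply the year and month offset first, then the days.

Counting forward 7 years, 3 months and 239 days from July 16, 2027: first the month/year part, then the days.
+7 years → 2034; month 7 + 3 = 10 → October 2034.
Day 16 is valid in October, giving October 16, 2034.
Now add 239 days from October 16, 2034.
October has 31 days, so 31 − 16 = 15 days remain after October 16, 2034; 239 − 15 = 224 left.
November 2034 has 30 days: 224 − 30 = 194 left.
December 2034 has 31 days: 194 − 31 = 163 left.
January 2035 has 31 days: 163 − 31 = 132 left.
February 2035 has 28 days (2035 is not a leap year): 132 − 28 = 104 left.
March 2035 has 31 days: 104 − 31 = 73 left.
April 2035 has 30 days: 73 − 30 = 43 left.
May 2035 has 31 days: 43 − 31 = 12 left.
12 days into June 2035 → June 12, 2035.

June 12, 2035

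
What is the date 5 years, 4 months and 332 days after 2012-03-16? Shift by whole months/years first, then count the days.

Adding 5 years, 4 months and 332 days from March 16, 2012: first the month/year part, then the days.
+5 years → 2017; month 3 + 4 = 7 → July 2017.
Day 16 is valid in July, giving July 16, 2017.
Now add 332 days from July 16, 2017.
July has 31 days, so 31 − 16 = 15 days remain after July 16, 2017; 332 − 15 = 317 left.
August 2017 has 31 days: 317 − 31 = 286 left.
September 2017 has 30 days: 286 − 30 = 256 left.
October 2017 has 31 days: 256 − 31 = 225 left.
November 2017 has 30 days: 225 − 30 = 195 left.
December 2017 has 31 days: 195 − 31 = 164 left.
January 2018 has 31 days: 164 − 31 = 133 left.
February 2018 has 28 days (2018 is not a leap year): 133 − 28 = 105 left.
March 2018 has 31 days: 105 − 31 = 74 left.
April 2018 has 30 days: 74 − 30 = 44 left.
May 2018 has 31 days: 44 − 31 = 13 left.
13 days into June 2018 → June 13, 2018.

June 13, 2018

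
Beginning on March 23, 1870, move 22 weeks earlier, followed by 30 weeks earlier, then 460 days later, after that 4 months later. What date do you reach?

Counting back 22 weeks (= 154 days) from March 23, 1870:
Going back 23 days from March 23, 1870 reaches the end of the previous month; 154 − 23 = 131 left.
February 1870 has 28 days (1870 is not a leap year): 131 − 28 = 103 left.
January 1870 has 31 days: 103 − 31 = 72 left.
December 1869 has 31 days: 72 − 31 = 41 left.
November 1869 has 30 days: 41 − 30 = 11 left.
October 1869 has 31 days; 31 − 11 = 20 → October 20, 1869.
Subtracting 30 weeks (= 210 days) from October 20, 1869:
Going back 20 days from October 20, 1869 reaches the end of the previous month; 210 − 20 = 190 left.
September 1869 has 30 days: 190 − 30 = 160 left.
August 1869 has 31 days: 160 − 31 = 129 left.
July 1869 has 31 days: 129 − 31 = 98 left.
June 1869 has 30 days: 98 − 30 = 68 left.
May 1869 has 31 days: 68 − 31 = 37 left.
April 1869 has 30 days: 37 − 30 = 7 left.
March 1869 has 31 days; 31 − 7 = 24 → March 24, 1869.
Adding 460 days from March 24, 1869:
March has 31 days, so 31 − 24 = 7 days remain after March 24, 1869; 460 − 7 = 453 left.
April 1869 has 30 days: 453 − 30 = 423 left.
May 1869 has 31 days: 423 − 31 = 392 left.
June 1869 has 30 days: 392 − 30 = 362 left.
July 1869 has 31 days: 362 − 31 = 331 left.
August 1869 has 31 days: 331 − 31 = 300 left.
September 1869 has 30 days: 300 − 30 = 270 left.
October 1869 has 31 days: 270 − 31 = 239 left.
November 1869 has 30 days: 239 − 30 = 209 left.
December 1869 has 31 days: 209 − 31 = 178 left.
January 1870 has 31 days: 178 − 31 = 147 left.
February 1870 has 28 days (1870 is not a leap year): 147 − 28 = 119 left.
March 1870 has 31 days: 119 − 31 = 88 left.
April 1870 has 30 days: 88 − 30 = 58 left.
May 1870 has 31 days: 58 − 31 = 27 left.
27 days into June 1870 → June 27, 1870.
Advancing 4 months from June 27, 1870:
month 6 + 4 = 10 → October 1870.
Day 27 is valid in October, giving October 27, 1870.

October 27, 1870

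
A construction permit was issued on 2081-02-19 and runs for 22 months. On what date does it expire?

December 19, 2082

Advancing 22 months from February 19, 2081.
month 2 + 22 = 24, which is month 12 of year 2082 → December 2082.
Day 19 is valid in December, giving December 19, 2082.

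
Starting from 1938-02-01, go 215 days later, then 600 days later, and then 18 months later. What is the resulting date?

Counting forward 215 days from February 1, 1938:
February has 28 days, so 28 − 1 = 27 days remain after February 1, 1938; 215 − 27 = 188 left.
March 1938 has 31 days: 188 − 31 = 157 left.
April 1938 has 30 days: 157 − 30 = 127 left.
May 1938 has 31 days: 127 − 31 = 96 left.
June 1938 has 30 days: 96 − 30 = 66 left.
July 1938 has 31 days: 66 − 31 = 35 left.
August 1938 has 31 days: 35 − 31 = 4 left.
4 days into September 1938 → September 4, 1938.
Adding 600 days from September 4, 1938:
September has 30 days, so 30 − 4 = 26 days remain after September 4, 1938; 600 − 26 = 574 left.
October 1938 has 31 days: 574 − 31 = 543 left.
November 1938 has 30 days: 543 − 30 = 513 left.
December 1938 has 31 days: 513 − 31 = 482 left.
January 1939 has 31 days: 482 − 31 = 451 left.
February 1939 has 28 days (1939 is not a leap year): 451 − 28 = 423 left.
March 1939 has 31 days: 423 − 31 = 392 left.
April 1939 has 30 days: 392 − 30 = 362 left.
May 1939 has 31 days: 362 − 31 = 331 left.
June 1939 has 30 days: 331 − 30 = 301 left.
July 1939 has 31 days: 301 − 31 = 270 left.
August 1939 has 31 days: 270 − 31 = 239 left.
September 1939 has 30 days: 239 − 30 = 209 left.
October 1939 has 31 days: 209 − 31 = 178 left.
November 1939 has 30 days: 178 − 30 = 148 left.
December 1939 has 31 days: 148 − 31 = 117 left.
January 1940 has 31 days: 117 − 31 = 86 left.
February 1940 has 29 days (1940 is a leap year): 86 − 29 = 57 left.
March 1940 has 31 days: 57 − 31 = 26 left.
26 days into April 1940 → April 26, 1940.
Adding 18 months from April 26, 1940:
month 4 + 18 = 22, which is month 10 of year 1941 → October 1941.
Day 26 is valid in October, giving October 26, 1941.

October 26, 1941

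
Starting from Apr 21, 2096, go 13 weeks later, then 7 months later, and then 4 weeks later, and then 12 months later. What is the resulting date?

Adding 13 weeks (= 91 days) from April 21, 2096:
April has 30 days, so 30 − 21 = 9 days remain after April 21, 2096; 91 − 9 = 82 left.
May 2096 has 31 days: 82 − 31 = 51 left.
June 2096 has 30 days: 51 − 30 = 21 left.
21 days into July 2096 → July 21, 2096.
Advancing 7 months from July 21, 2096:
month 7 + 7 = 14, which is month 2 of year 2097 → February 2097.
Day 21 is valid in February, giving February 21, 2097.
Adding 4 weeks (= 28 days) from February 21, 2097:
February has 28 days, so 28 − 21 = 7 days remain after February 21, 2097; 28 − 7 = 21 left.
21 days into March 2097 → March 21, 2097.
Counting forward 12 months from March 21, 2097:
month 3 + 12 = 15, which is month 3 of year 2098 → March 2098.
Day 21 is valid in March, giving March 21, 2098.

March 21, 2098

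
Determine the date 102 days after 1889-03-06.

Advancing 102 days from March 6, 1889.
March has 31 days, so 31 − 6 = 25 days remain after March 6, 1889; 102 − 25 = 77 left.
April 1889 has 30 days: 77 − 30 = 47 left.
May 1889 has 31 days: 47 − 31 = 16 left.
16 days into June 1889 → June 16, 1889.

June 16, 1889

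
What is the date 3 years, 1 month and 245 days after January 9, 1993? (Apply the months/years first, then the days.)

October 11, 1996

Adding 3 years, 1 month and 245 days from January 9, 1993: first the month/year part, then the days.
+3 years → 1996; month 1 + 1 = 2 → February 1996.
Day 9 is valid in February, giving February 9, 1996.
Now add 245 days from February 9, 1996.
February has 29 days, so 29 − 9 = 20 days remain after February 9, 1996; 245 − 20 = 225 left.
March 1996 has 31 days: 225 − 31 = 194 left.
April 1996 has 30 days: 194 − 30 = 164 left.
May 1996 has 31 days: 164 − 31 = 133 left.
June 1996 has 30 days: 133 − 30 = 103 left.
July 1996 has 31 days: 103 − 31 = 72 left.
August 1996 has 31 days: 72 − 31 = 41 left.
September 1996 has 30 days: 41 − 30 = 11 left.
11 days into October 1996 → October 11, 1996.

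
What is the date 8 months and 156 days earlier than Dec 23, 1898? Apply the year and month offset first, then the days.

Going back 8 months and 156 days from December 23, 1898: first the month/year part, then the days.
month 12 − 8 = 4 → April 1898.
Day 23 is valid in April, giving April 23, 1898.
Now subtract 156 days from April 23, 1898.
Going back 23 days from April 23, 1898 reaches the end of the previous month; 156 − 23 = 133 left.
March 1898 has 31 days: 133 − 31 = 102 left.
February 1898 has 28 days (1898 is not a leap year): 102 − 28 = 74 left.
January 1898 has 31 days: 74 − 31 = 43 left.
December 1897 has 31 days: 43 − 31 = 12 left.
November 1897 has 30 days; 30 − 12 = 18 → November 18, 1897.

November 18, 1897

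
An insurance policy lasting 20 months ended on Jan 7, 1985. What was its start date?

Subtracting 20 months from January 7, 1985.
month 1 − 20 = -19, which is month 5 of year 1983 → May 1983.
Day 7 is valid in May, giving May 7, 1983.

May 7, 1983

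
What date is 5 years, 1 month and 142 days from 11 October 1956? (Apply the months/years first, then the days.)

April 2, 1962

Counting forward 5 years, 1 month and 142 days from October 11, 1956: first the month/year part, then the days.
+5 years → 1961; month 10 + 1 = 11 → November 1961.
Day 11 is valid in November, giving November 11, 1961.
Now add 142 days from November 11, 1961.
November has 30 days, so 30 − 11 = 19 days remain after November 11, 1961; 142 − 19 = 123 left.
December 1961 has 31 days: 123 − 31 = 92 left.
January 1962 has 31 days: 92 − 31 = 61 left.
February 1962 has 28 days (1962 is not a leap year): 61 − 28 = 33 left.
March 1962 has 31 days: 33 − 31 = 2 left.
2 days into April 1962 → April 2, 1962.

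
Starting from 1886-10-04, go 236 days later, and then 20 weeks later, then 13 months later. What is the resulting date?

November 15, 1888

Adding 236 days from October 4, 1886:
October has 31 days, so 31 − 4 = 27 days remain after October 4, 1886; 236 − 27 = 209 left.
November 1886 has 30 days: 209 − 30 = 179 left.
December 1886 has 31 days: 179 − 31 = 148 left.
January 1887 has 31 days: 148 − 31 = 117 left.
February 1887 has 28 days (1887 is not a leap year): 117 − 28 = 89 left.
March 1887 has 31 days: 89 − 31 = 58 left.
April 1887 has 30 days: 58 − 30 = 28 left.
28 days into May 1887 → May 28, 1887.
Advancing 20 weeks (= 140 days) from May 28, 1887:
May has 31 days, so 31 − 28 = 3 days remain after May 28, 1887; 140 − 3 = 137 left.
June 1887 has 30 days: 137 − 30 = 107 left.
July 1887 has 31 days: 107 − 31 = 76 left.
August 1887 has 31 days: 76 − 31 = 45 left.
September 1887 has 30 days: 45 − 30 = 15 left.
15 days into October 1887 → October 15, 1887.
Counting forward 13 months from October 15, 1887:
month 10 + 13 = 23, which is month 11 of year 1888 → November 1888.
Day 15 is valid in November, giving November 15, 1888.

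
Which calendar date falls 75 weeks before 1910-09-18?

Subtracting 75 weeks = 525 days from September 18, 1910.
Going back 18 days from September 18, 1910 reaches the end of the previous month; 525 − 18 = 507 left.
August 1910 has 31 days: 507 − 31 = 476 left.
July 1910 has 31 days: 476 − 31 = 445 left.
June 1910 has 30 days: 445 − 30 = 415 left.
May 1910 has 31 days: 415 − 31 = 384 left.
April 1910 has 30 days: 384 − 30 = 354 left.
March 1910 has 31 days: 354 − 31 = 323 left.
February 1910 has 28 days (1910 is not a leap year): 323 − 28 = 295 left.
January 1910 has 31 days: 295 − 31 = 264 left.
December 1909 has 31 days: 264 − 31 = 233 left.
November 1909 has 30 days: 233 − 30 = 203 left.
October 1909 has 31 days: 203 − 31 = 172 left.
September 1909 has 30 days: 172 − 30 = 142 left.
August 1909 has 31 days: 142 − 31 = 111 left.
July 1909 has 31 days: 111 − 31 = 80 left.
June 1909 has 30 days: 80 − 30 = 50 left.
May 1909 has 31 days: 50 − 31 = 19 left.
April 1909 has 30 days; 30 − 19 = 11 → April 11, 1909.

April 11, 1909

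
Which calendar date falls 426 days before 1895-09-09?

Counting back 426 days from September 9, 1895.
Going back 9 days from September 9, 1895 reaches the end of the previous month; 426 − 9 = 417 left.
August 1895 has 31 days: 417 − 31 = 386 left.
July 1895 has 31 days: 386 − 31 = 355 left.
June 1895 has 30 days: 355 − 30 = 325 left.
May 1895 has 31 days: 325 − 31 = 294 left.
April 1895 has 30 days: 294 − 30 = 264 left.
March 1895 has 31 days: 264 − 31 = 233 left.
February 1895 has 28 days (1895 is not a leap year): 233 − 28 = 205 left.
January 1895 has 31 days: 205 − 31 = 174 left.
December 1894 has 31 days: 174 − 31 = 143 left.
November 1894 has 30 days: 143 − 30 = 113 left.
October 1894 has 31 days: 113 − 31 = 82 left.
September 1894 has 30 days: 82 − 30 = 52 left.
August 1894 has 31 days: 52 − 31 = 21 left.
July 1894 has 31 days; 31 − 21 = 10 → July 10, 1894.

July 10, 1894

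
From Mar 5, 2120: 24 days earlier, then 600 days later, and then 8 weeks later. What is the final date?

November 27, 2121

Counting back 24 days from March 5, 2120:
Going back 5 days from March 5, 2120 reaches the end of the previous month; 24 − 5 = 19 left.
February 2120 has 29 days; 29 − 19 = 10 → February 10, 2120.
Advancing 600 days from February 10, 2120:
February has 29 days, so 29 − 10 = 19 days remain after February 10, 2120; 600 − 19 = 581 left.
March 2120 has 31 days: 581 − 31 = 550 left.
April 2120 has 30 days: 550 − 30 = 520 left.
May 2120 has 31 days: 520 − 31 = 489 left.
June 2120 has 30 days: 489 − 30 = 459 left.
July 2120 has 31 days: 459 − 31 = 428 left.
August 2120 has 31 days: 428 − 31 = 397 left.
September 2120 has 30 days: 397 − 30 = 367 left.
October 2120 has 31 days: 367 − 31 = 336 left.
November 2120 has 30 days: 336 − 30 = 306 left.
December 2120 has 31 days: 306 − 31 = 275 left.
January 2121 has 31 days: 275 − 31 = 244 left.
February 2121 has 28 days (2121 is not a leap year): 244 − 28 = 216 left.
March 2121 has 31 days: 216 − 31 = 185 left.
April 2121 has 30 days: 185 − 30 = 155 left.
May 2121 has 31 days: 155 − 31 = 124 left.
June 2121 has 30 days: 124 − 30 = 94 left.
July 2121 has 31 days: 94 − 31 = 63 left.
August 2121 has 31 days: 63 − 31 = 32 left.
September 2121 has 30 days: 32 − 30 = 2 left.
2 days into October 2121 → October 2, 2121.
Advancing 8 weeks (= 56 days) from October 2, 2121:
October has 31 days, so 31 − 2 = 29 days remain after October 2, 2121; 56 − 29 = 27 left.
27 days into November 2121 → November 27, 2121.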